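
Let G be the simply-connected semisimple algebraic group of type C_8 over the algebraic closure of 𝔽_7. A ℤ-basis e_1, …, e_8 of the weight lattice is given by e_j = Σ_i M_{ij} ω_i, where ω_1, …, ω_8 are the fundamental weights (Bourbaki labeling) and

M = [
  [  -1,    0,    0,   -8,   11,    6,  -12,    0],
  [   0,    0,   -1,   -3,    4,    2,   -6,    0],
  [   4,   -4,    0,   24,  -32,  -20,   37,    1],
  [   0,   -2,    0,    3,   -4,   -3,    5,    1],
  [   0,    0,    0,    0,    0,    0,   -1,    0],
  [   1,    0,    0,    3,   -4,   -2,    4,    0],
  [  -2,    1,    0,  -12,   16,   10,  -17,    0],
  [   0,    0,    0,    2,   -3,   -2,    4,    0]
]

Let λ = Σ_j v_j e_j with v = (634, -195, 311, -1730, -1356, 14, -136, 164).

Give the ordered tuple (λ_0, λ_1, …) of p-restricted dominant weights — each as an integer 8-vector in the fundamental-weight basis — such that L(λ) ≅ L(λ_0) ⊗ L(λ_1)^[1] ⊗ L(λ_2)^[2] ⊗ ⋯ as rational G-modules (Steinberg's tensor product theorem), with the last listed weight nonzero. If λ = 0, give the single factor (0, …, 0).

((6, 5, 5, 3, 3, 2, 4, 1), (0, 0, 5, 2, 5, 0, 0, 5), (0, 6, 0, 1, 2, 6, 1, 0))

Converting to the ω-basis (c_i = row i of M dotted with v = (634, -195, 311, -1730, -1356, 14, -136, 164)):
  c_1 = (-1)·(634) + (0)·(-195) + (0)·(311) + (-8)·(-1730) + (11)·(-1356) + (6)·(14) + (-12)·(-136) + (0)·(164) = 6
  c_2 = (0)·(634) + (0)·(-195) + (-1)·(311) + (-3)·(-1730) + (4)·(-1356) + (2)·(14) + (-6)·(-136) + (0)·(164) = 299
  c_3 = (4)·(634) + (-4)·(-195) + (0)·(311) + (24)·(-1730) + (-32)·(-1356) + (-20)·(14) + (37)·(-136) + (1)·(164) = 40
  c_4 = (0)·(634) + (-2)·(-195) + (0)·(311) + (3)·(-1730) + (-4)·(-1356) + (-3)·(14) + (5)·(-136) + (1)·(164) = 66
  c_5 = (0)·(634) + (0)·(-195) + (0)·(311) + (0)·(-1730) + (0)·(-1356) + (0)·(14) + (-1)·(-136) + (0)·(164) = 136
  c_6 = (1)·(634) + (0)·(-195) + (0)·(311) + (3)·(-1730) + (-4)·(-1356) + (-2)·(14) + (4)·(-136) + (0)·(164) = 296
  c_7 = (-2)·(634) + (1)·(-195) + (0)·(311) + (-12)·(-1730) + (16)·(-1356) + (10)·(14) + (-17)·(-136) + (0)·(164) = 53
  c_8 = (0)·(634) + (0)·(-195) + (0)·(311) + (2)·(-1730) + (-3)·(-1356) + (-2)·(14) + (4)·(-136) + (0)·(164) = 36
Expand coordinatewise in base 7:
  c_1 = 6 = 6·7^0
  c_2 = 299 = 5·7^0 + 0·7^1 + 6·7^2
  c_3 = 40 = 5·7^0 + 5·7^1
  c_4 = 66 = 3·7^0 + 2·7^1 + 1·7^2
  c_5 = 136 = 3·7^0 + 5·7^1 + 2·7^2
  c_6 = 296 = 2·7^0 + 0·7^1 + 6·7^2
  c_7 = 53 = 4·7^0 + 0·7^1 + 1·7^2
  c_8 = 36 = 1·7^0 + 5·7^1
λ_0 = (6, 5, 5, 3, 3, 2, 4, 1)
λ_1 = (0, 0, 5, 2, 5, 0, 0, 5)
λ_2 = (0, 6, 0, 1, 2, 6, 1, 0)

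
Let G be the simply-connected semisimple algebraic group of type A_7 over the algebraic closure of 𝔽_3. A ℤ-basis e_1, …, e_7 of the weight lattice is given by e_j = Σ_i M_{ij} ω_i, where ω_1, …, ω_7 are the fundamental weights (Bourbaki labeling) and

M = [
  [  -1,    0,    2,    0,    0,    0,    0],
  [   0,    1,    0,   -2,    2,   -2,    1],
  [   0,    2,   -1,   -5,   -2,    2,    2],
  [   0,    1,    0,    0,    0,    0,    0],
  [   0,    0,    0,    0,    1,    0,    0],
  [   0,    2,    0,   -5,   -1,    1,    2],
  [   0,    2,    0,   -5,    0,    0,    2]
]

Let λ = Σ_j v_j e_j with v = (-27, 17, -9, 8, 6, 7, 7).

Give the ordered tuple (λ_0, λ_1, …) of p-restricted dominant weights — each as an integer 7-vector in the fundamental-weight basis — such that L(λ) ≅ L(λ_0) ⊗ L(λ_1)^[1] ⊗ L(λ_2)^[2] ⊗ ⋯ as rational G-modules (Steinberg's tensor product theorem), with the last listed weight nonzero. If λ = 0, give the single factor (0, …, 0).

((0, 0, 1, 2, 0, 0, 2), (0, 2, 0, 2, 2, 0, 2), (1, 0, 2, 1, 0, 1, 0))

In the fundamental-weight basis, λ has coordinates c = M·v (v = (-27, 17, -9, 8, 6, 7, 7)):
  c_1 = (-1)·(-27) + (0)·(17) + (2)·(-9) + (0)·(8) + (0)·(6) + (0)·(7) + (0)·(7) = 9
  c_2 = (0)·(-27) + (1)·(17) + (0)·(-9) + (-2)·(8) + (2)·(6) + (-2)·(7) + (1)·(7) = 6
  c_3 = (0)·(-27) + (2)·(17) + (-1)·(-9) + (-5)·(8) + (-2)·(6) + (2)·(7) + (2)·(7) = 19
  c_4 = (0)·(-27) + (1)·(17) + (0)·(-9) + (0)·(8) + (0)·(6) + (0)·(7) + (0)·(7) = 17
  c_5 = (0)·(-27) + (0)·(17) + (0)·(-9) + (0)·(8) + (1)·(6) + (0)·(7) + (0)·(7) = 6
  c_6 = (0)·(-27) + (2)·(17) + (0)·(-9) + (-5)·(8) + (-1)·(6) + (1)·(7) + (2)·(7) = 9
  c_7 = (0)·(-27) + (2)·(17) + (0)·(-9) + (-5)·(8) + (0)·(6) + (0)·(7) + (2)·(7) = 8
p = 3; digits c_i = Σ_j d_{ij}·3^j, 0 ≤ d_{ij} < 3:
  c_1 = 9 = 0·3^0 + 0·3^1 + 1·3^2
  c_2 = 6 = 0·3^0 + 2·3^1
  c_3 = 19 = 1·3^0 + 0·3^1 + 2·3^2
  c_4 = 17 = 2·3^0 + 2·3^1 + 1·3^2
  c_5 = 6 = 0·3^0 + 2·3^1
  c_6 = 9 = 0·3^0 + 0·3^1 + 1·3^2
  c_7 = 8 = 2·3^0 + 2·3^1
λ_0 = (0, 0, 1, 2, 0, 0, 2)
λ_1 = (0, 2, 0, 2, 2, 0, 2)
λ_2 = (1, 0, 2, 1, 0, 1, 0)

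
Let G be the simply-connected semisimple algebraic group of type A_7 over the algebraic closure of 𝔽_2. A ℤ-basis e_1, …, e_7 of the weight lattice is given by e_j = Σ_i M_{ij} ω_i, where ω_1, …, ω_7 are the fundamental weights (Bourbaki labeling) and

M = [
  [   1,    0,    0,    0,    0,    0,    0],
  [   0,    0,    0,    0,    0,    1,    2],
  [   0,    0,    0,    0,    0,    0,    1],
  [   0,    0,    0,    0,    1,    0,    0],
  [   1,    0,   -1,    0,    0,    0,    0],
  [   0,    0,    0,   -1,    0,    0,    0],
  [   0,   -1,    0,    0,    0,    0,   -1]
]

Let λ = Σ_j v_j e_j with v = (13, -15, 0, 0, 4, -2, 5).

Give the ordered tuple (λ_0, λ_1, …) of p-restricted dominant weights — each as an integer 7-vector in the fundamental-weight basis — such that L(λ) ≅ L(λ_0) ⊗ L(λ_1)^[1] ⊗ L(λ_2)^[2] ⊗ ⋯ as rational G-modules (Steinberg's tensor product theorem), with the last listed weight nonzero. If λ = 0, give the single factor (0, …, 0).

((1, 0, 1, 0, 1, 0, 0), (0, 0, 0, 0, 0, 0, 1), (1, 0, 1, 1, 1, 0, 0), (1, 1, 0, 0, 1, 0, 1))

Compute c_i = Σ_j M_{ij} v_j with v = (13, -15, 0, 0, 4, -2, 5):
  c_1 = (1)·(13) + (0)·(-15) + (0)·(0) + (0)·(0) + (0)·(4) + (0)·(-2) + (0)·(5) = 13
  c_2 = (0)·(13) + (0)·(-15) + (0)·(0) + (0)·(0) + (0)·(4) + (1)·(-2) + (2)·(5) = 8
  c_3 = (0)·(13) + (0)·(-15) + (0)·(0) + (0)·(0) + (0)·(4) + (0)·(-2) + (1)·(5) = 5
  c_4 = (0)·(13) + (0)·(-15) + (0)·(0) + (0)·(0) + (1)·(4) + (0)·(-2) + (0)·(5) = 4
  c_5 = (1)·(13) + (0)·(-15) + (-1)·(0) + (0)·(0) + (0)·(4) + (0)·(-2) + (0)·(5) = 13
  c_6 = (0)·(13) + (0)·(-15) + (0)·(0) + (-1)·(0) + (0)·(4) + (0)·(-2) + (0)·(5) = 0
  c_7 = (0)·(13) + (-1)·(-15) + (0)·(0) + (0)·(0) + (0)·(4) + (0)·(-2) + (-1)·(5) = 10
p = 2; digits c_i = Σ_j d_{ij}·2^j, 0 ≤ d_{ij} < 2:
  c_1 = 13 = 1·2^0 + 0·2^1 + 1·2^2 + 1·2^3
  c_2 = 8 = 0·2^0 + 0·2^1 + 0·2^2 + 1·2^3
  c_3 = 5 = 1·2^0 + 0·2^1 + 1·2^2
  c_4 = 4 = 0·2^0 + 0·2^1 + 1·2^2
  c_5 = 13 = 1·2^0 + 0·2^1 + 1·2^2 + 1·2^3
  c_6 = 0
  c_7 = 10 = 0·2^0 + 1·2^1 + 0·2^2 + 1·2^3
Factor λ_0 = (1, 0, 1, 0, 1, 0, 0)
Factor λ_1 = (0, 0, 0, 0, 0, 0, 1)
Factor λ_2 = (1, 0, 1, 1, 1, 0, 0)
Factor λ_3 = (1, 1, 0, 0, 1, 0, 1)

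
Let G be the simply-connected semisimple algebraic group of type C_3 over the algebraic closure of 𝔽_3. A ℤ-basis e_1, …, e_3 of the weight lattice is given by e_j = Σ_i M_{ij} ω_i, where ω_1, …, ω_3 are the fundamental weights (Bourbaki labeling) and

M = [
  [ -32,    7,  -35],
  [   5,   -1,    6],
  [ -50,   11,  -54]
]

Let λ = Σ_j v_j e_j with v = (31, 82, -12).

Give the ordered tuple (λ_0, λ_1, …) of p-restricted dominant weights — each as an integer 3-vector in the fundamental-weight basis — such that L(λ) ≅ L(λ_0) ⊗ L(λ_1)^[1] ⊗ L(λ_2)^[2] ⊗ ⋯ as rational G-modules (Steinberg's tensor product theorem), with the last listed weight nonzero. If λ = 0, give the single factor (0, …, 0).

ω-coordinates c = M·v, v = (31, 82, -12):
  c_1 = (-32)·(31) + 7·82 + (-35)·(-12) = 2
  c_2 = 5·31 + (-1)·(82) + (6)·(-12) = 1
  c_3 = (-50)·(31) + 11·82 + (-54)·(-12) = 0
Base-3 expansion of each c_i:
  c_1 = 2 = 2·3^0
  c_2 = 1 = 1·3^0
  c_3 = 0
p-restricted factor λ_0 = (2, 1, 0)

((2, 1, 0),)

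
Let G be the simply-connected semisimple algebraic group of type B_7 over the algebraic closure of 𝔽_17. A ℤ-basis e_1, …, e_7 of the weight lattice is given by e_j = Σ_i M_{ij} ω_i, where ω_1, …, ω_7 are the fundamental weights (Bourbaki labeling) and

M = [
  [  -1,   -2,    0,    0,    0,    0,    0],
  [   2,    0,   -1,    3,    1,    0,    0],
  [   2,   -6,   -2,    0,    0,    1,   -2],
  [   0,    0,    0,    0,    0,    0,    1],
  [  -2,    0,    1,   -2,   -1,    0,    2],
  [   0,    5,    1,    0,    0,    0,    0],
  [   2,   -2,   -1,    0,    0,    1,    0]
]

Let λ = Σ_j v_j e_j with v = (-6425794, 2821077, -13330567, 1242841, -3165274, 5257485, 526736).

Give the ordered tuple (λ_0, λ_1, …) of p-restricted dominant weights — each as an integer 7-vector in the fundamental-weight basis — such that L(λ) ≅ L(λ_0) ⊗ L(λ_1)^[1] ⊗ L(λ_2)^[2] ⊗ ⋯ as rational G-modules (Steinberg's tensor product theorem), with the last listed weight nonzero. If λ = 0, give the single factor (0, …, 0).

((8, 9, 15, 8, 12, 9, 11), (9, 5, 9, 10, 6, 0, 5), (8, 2, 4, 3, 4, 12, 3), (6, 8, 0, 5, 0, 4, 2), (9, 12, 13, 6, 15, 9, 1))

Converting to the ω-basis (c_i = row i of M dotted with v = (-6425794, 2821077, -13330567, 1242841, -3165274, 5257485, 526736)):
  c_1 = (-1)·(-6425794) + (-2)·(2821077) + (0)·(-13330567) + (0)·(1242841) + (0)·(-3165274) + (0)·(5257485) + (0)·(526736) = 783640
  c_2 = (2)·(-6425794) + (0)·(2821077) + (-1)·(-13330567) + (3)·(1242841) + (1)·(-3165274) + (0)·(5257485) + (0)·(526736) = 1042228
  c_3 = (2)·(-6425794) + (-6)·(2821077) + (-2)·(-13330567) + (0)·(1242841) + (0)·(-3165274) + (1)·(5257485) + (-2)·(526736) = 1087097
  c_4 = (0)·(-6425794) + (0)·(2821077) + (0)·(-13330567) + (0)·(1242841) + (0)·(-3165274) + (0)·(5257485) + (1)·(526736) = 526736
  c_5 = (-2)·(-6425794) + (0)·(2821077) + (1)·(-13330567) + (-2)·(1242841) + (-1)·(-3165274) + (0)·(5257485) + (2)·(526736) = 1254085
  c_6 = (0)·(-6425794) + (5)·(2821077) + (1)·(-13330567) + (0)·(1242841) + (0)·(-3165274) + (0)·(5257485) + (0)·(526736) = 774818
  c_7 = (2)·(-6425794) + (-2)·(2821077) + (-1)·(-13330567) + (0)·(1242841) + (0)·(-3165274) + (1)·(5257485) + (0)·(526736) = 94310
Expand coordinatewise in base 17:
  c_1 = 783640 = 8·17^0 + 9·17^1 + 8·17^2 + 6·17^3 + 9·17^4
  c_2 = 1042228 = 9·17^0 + 5·17^1 + 2·17^2 + 8·17^3 + 12·17^4
  c_3 = 1087097 = 15·17^0 + 9·17^1 + 4·17^2 + 0·17^3 + 13·17^4
  c_4 = 526736 = 8·17^0 + 10·17^1 + 3·17^2 + 5·17^3 + 6·17^4
  c_5 = 1254085 = 12·17^0 + 6·17^1 + 4·17^2 + 0·17^3 + 15·17^4
  c_6 = 774818 = 9·17^0 + 0·17^1 + 12·17^2 + 4·17^3 + 9·17^4
  c_7 = 94310 = 11·17^0 + 5·17^1 + 3·17^2 + 2·17^3 + 1·17^4
Factor λ_0 = (8, 9, 15, 8, 12, 9, 11)
Factor λ_1 = (9, 5, 9, 10, 6, 0, 5)
Factor λ_2 = (8, 2, 4, 3, 4, 12, 3)
Factor λ_3 = (6, 8, 0, 5, 0, 4, 2)
Factor λ_4 = (9, 12, 13, 6, 15, 9, 1)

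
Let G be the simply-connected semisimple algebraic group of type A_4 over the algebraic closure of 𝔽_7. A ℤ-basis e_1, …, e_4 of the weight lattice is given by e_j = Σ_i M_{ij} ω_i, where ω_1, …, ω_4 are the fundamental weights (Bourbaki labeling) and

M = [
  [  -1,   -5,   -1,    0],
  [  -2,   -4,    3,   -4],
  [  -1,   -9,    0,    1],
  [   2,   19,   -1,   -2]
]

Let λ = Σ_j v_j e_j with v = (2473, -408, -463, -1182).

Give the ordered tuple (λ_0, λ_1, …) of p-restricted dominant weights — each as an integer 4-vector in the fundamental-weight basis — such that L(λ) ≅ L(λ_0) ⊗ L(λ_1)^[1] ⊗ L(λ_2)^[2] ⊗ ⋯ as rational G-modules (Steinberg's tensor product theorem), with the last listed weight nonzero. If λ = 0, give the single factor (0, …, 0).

ω-coordinates c = M·v, v = (2473, -408, -463, -1182):
  c_1 = -1*2473 + -5*-408 + -1*-463 + 0*-1182 = 30
  c_2 = -2*2473 + -4*-408 + 3*-463 + -4*-1182 = 25
  c_3 = -1*2473 + -9*-408 + 0*-463 + 1*-1182 = 17
  c_4 = 2*2473 + 19*-408 + -1*-463 + -2*-1182 = 21
Expand coordinatewise in base 7:
  c_1 = 30 = 2·7^0 + 4·7^1
  c_2 = 25 = 4·7^0 + 3·7^1
  c_3 = 17 = 3·7^0 + 2·7^1
  c_4 = 21 = 0·7^0 + 3·7^1
p-restricted factor λ_0 = (2, 4, 3, 0)
p-restricted factor λ_1 = (4, 3, 2, 3)

((2, 4, 3, 0), (4, 3, 2, 3))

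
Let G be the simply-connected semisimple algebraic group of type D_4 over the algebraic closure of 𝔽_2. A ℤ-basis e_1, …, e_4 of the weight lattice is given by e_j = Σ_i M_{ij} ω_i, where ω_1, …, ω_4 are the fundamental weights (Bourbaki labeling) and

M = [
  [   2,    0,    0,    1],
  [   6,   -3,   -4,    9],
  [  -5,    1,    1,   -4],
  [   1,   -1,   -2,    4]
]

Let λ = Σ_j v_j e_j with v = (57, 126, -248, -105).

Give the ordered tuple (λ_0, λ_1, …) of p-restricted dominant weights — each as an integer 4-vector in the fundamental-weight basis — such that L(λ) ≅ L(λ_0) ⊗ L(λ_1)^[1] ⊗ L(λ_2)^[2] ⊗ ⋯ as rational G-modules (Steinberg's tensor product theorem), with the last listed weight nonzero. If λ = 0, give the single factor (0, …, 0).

((1, 1, 1, 1), (0, 1, 0, 1), (0, 0, 1, 1), (1, 1, 1, 0))

In the fundamental-weight basis, λ has coordinates c = M·v (v = (57, 126, -248, -105)):
  c_1 = (2)·(57) + (0)·(126) + (0)·(-248) + (1)·(-105) = 9
  c_2 = (6)·(57) + (-3)·(126) + (-4)·(-248) + (9)·(-105) = 11
  c_3 = (-5)·(57) + (1)·(126) + (1)·(-248) + (-4)·(-105) = 13
  c_4 = (1)·(57) + (-1)·(126) + (-2)·(-248) + (4)·(-105) = 7
Expand coordinatewise in base 2:
  c_1 = 9 = 1·2^0 + 0·2^1 + 0·2^2 + 1·2^3
  c_2 = 11 = 1·2^0 + 1·2^1 + 0·2^2 + 1·2^3
  c_3 = 13 = 1·2^0 + 0·2^1 + 1·2^2 + 1·2^3
  c_4 = 7 = 1·2^0 + 1·2^1 + 1·2^2
p-restricted factor λ_0 = (1, 1, 1, 1)
p-restricted factor λ_1 = (0, 1, 0, 1)
p-restricted factor λ_2 = (0, 0, 1, 1)
p-restricted factor λ_3 = (1, 1, 1, 0)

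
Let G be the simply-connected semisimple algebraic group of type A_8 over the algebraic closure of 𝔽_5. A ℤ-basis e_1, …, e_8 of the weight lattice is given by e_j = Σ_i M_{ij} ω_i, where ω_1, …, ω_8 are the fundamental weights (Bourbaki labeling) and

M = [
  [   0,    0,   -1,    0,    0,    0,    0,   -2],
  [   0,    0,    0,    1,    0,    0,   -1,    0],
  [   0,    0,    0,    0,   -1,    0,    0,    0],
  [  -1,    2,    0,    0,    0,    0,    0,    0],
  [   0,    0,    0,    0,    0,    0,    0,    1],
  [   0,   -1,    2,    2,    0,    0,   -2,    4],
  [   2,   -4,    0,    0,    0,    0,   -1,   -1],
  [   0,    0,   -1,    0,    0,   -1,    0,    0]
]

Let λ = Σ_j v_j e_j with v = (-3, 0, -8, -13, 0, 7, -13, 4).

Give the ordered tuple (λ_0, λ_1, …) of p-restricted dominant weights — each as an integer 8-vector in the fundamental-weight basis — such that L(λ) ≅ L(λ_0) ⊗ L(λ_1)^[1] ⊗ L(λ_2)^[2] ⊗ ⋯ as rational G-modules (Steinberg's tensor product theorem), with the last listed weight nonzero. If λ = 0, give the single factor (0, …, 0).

Compute c_i = Σ_j M_{ij} v_j with v = (-3, 0, -8, -13, 0, 7, -13, 4):
  c_1 = 0*-3 + 0*0 + -1*-8 + 0*-13 + 0*0 + 0*7 + 0*-13 + -2*4 = 0
  c_2 = 0*-3 + 0*0 + 0*-8 + 1*-13 + 0*0 + 0*7 + -1*-13 + 0*4 = 0
  c_3 = 0*-3 + 0*0 + 0*-8 + 0*-13 + -1*0 + 0*7 + 0*-13 + 0*4 = 0
  c_4 = -1*-3 + 2*0 + 0*-8 + 0*-13 + 0*0 + 0*7 + 0*-13 + 0*4 = 3
  c_5 = 0*-3 + 0*0 + 0*-8 + 0*-13 + 0*0 + 0*7 + 0*-13 + 1*4 = 4
  c_6 = 0*-3 + -1*0 + 2*-8 + 2*-13 + 0*0 + 0*7 + -2*-13 + 4*4 = 0
  c_7 = 2*-3 + -4*0 + 0*-8 + 0*-13 + 0*0 + 0*7 + -1*-13 + -1*4 = 3
  c_8 = 0*-3 + 0*0 + -1*-8 + 0*-13 + 0*0 + -1*7 + 0*-13 + 0*4 = 1
p = 5; digits c_i = Σ_j d_{ij}·5^j, 0 ≤ d_{ij} < 5:
  c_1 = 0
  c_2 = 0
  c_3 = 0
  c_4 = 3 = 3·5^0
  c_5 = 4 = 4·5^0
  c_6 = 0
  c_7 = 3 = 3·5^0
  c_8 = 1 = 1·5^0
p-restricted factor λ_0 = (0, 0, 0, 3, 4, 0, 3, 1)

((0, 0, 0, 3, 4, 0, 3, 1),)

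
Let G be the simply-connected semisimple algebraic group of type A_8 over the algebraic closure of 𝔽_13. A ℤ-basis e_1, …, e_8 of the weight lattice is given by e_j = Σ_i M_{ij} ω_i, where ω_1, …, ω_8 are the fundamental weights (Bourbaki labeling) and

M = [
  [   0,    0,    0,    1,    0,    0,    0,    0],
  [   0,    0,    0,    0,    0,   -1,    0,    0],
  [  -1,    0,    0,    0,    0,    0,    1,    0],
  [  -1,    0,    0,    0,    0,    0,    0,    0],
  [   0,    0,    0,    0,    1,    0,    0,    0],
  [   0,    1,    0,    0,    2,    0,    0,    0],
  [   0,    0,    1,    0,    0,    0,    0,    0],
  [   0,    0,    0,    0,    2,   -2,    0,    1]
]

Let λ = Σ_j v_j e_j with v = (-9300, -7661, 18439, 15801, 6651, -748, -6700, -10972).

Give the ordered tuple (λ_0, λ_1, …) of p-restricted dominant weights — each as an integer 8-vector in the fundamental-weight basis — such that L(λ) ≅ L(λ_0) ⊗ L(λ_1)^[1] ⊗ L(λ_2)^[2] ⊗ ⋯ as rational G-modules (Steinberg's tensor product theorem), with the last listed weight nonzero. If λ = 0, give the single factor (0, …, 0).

((6, 7, 0, 5, 8, 12, 5, 4), (6, 5, 5, 0, 4, 4, 1, 8), (2, 4, 2, 3, 0, 7, 5, 9), (7, 0, 1, 4, 3, 2, 8, 1))

Converting to the ω-basis (c_i = row i of M dotted with v = (-9300, -7661, 18439, 15801, 6651, -748, -6700, -10972)):
  c_1 = 0*-9300 + 0*-7661 + 0*18439 + 1*15801 + 0*6651 + 0*-748 + 0*-6700 + 0*-10972 = 15801
  c_2 = 0*-9300 + 0*-7661 + 0*18439 + 0*15801 + 0*6651 + -1*-748 + 0*-6700 + 0*-10972 = 748
  c_3 = -1*-9300 + 0*-7661 + 0*18439 + 0*15801 + 0*6651 + 0*-748 + 1*-6700 + 0*-10972 = 2600
  c_4 = -1*-9300 + 0*-7661 + 0*18439 + 0*15801 + 0*6651 + 0*-748 + 0*-6700 + 0*-10972 = 9300
  c_5 = 0*-9300 + 0*-7661 + 0*18439 + 0*15801 + 1*6651 + 0*-748 + 0*-6700 + 0*-10972 = 6651
  c_6 = 0*-9300 + 1*-7661 + 0*18439 + 0*15801 + 2*6651 + 0*-748 + 0*-6700 + 0*-10972 = 5641
  c_7 = 0*-9300 + 0*-7661 + 1*18439 + 0*15801 + 0*6651 + 0*-748 + 0*-6700 + 0*-10972 = 18439
  c_8 = 0*-9300 + 0*-7661 + 0*18439 + 0*15801 + 2*6651 + -2*-748 + 0*-6700 + 1*-10972 = 3826
Writing each c_i in base p = 13:
  c_1 = 15801 = 6·13^0 + 6·13^1 + 2·13^2 + 7·13^3
  c_2 = 748 = 7·13^0 + 5·13^1 + 4·13^2
  c_3 = 2600 = 0·13^0 + 5·13^1 + 2·13^2 + 1·13^3
  c_4 = 9300 = 5·13^0 + 0·13^1 + 3·13^2 + 4·13^3
  c_5 = 6651 = 8·13^0 + 4·13^1 + 0·13^2 + 3·13^3
  c_6 = 5641 = 12·13^0 + 4·13^1 + 7·13^2 + 2·13^3
  c_7 = 18439 = 5·13^0 + 1·13^1 + 5·13^2 + 8·13^3
  c_8 = 3826 = 4·13^0 + 8·13^1 + 9·13^2 + 1·13^3
λ_0 = (6, 7, 0, 5, 8, 12, 5, 4)
λ_1 = (6, 5, 5, 0, 4, 4, 1, 8)
λ_2 = (2, 4, 2, 3, 0, 7, 5, 9)
λ_3 = (7, 0, 1, 4, 3, 2, 8, 1)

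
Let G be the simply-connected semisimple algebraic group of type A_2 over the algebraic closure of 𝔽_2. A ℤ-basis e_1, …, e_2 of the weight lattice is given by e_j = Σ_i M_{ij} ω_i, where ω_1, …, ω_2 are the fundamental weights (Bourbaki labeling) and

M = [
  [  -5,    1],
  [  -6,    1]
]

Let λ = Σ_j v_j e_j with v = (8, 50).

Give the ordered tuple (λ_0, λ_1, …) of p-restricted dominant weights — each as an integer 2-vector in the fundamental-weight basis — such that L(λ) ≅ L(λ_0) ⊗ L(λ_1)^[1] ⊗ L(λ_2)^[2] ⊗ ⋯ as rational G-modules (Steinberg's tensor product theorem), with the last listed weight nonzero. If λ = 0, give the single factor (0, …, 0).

ω-coordinates c = M·v, v = (8, 50):
  c_1 = (-5)·(8) + (1)·(50) = 10
  c_2 = (-6)·(8) + (1)·(50) = 2
Base-2 expansion of each c_i:
  c_1 = 10 = 0·2^0 + 1·2^1 + 0·2^2 + 1·2^3
  c_2 = 2 = 0·2^0 + 1·2^1
p-restricted factor λ_0 = (0, 0)
p-restricted factor λ_1 = (1, 1)
p-restricted factor λ_2 = (0, 0)
p-restricted factor λ_3 = (1, 0)

((0, 0), (1, 1), (0, 0), (1, 0))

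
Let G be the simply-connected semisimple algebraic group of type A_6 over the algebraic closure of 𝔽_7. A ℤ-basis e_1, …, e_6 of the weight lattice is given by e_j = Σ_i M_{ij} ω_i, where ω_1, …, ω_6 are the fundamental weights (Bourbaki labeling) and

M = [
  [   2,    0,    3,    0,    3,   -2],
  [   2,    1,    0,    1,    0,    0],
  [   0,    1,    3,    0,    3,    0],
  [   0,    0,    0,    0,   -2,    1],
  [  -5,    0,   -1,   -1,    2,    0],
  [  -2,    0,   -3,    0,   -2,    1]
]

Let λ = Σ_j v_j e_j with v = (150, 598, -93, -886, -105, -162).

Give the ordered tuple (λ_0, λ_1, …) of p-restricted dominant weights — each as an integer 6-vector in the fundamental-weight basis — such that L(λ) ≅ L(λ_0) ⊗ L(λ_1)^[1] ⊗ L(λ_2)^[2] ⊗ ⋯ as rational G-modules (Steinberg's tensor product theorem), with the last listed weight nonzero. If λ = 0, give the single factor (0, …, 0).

In the fundamental-weight basis, λ has coordinates c = M·v (v = (150, 598, -93, -886, -105, -162)):
  c_1 = 2·150 + 0·598 + (3)·(-93) + (0)·(-886) + (3)·(-105) + (-2)·(-162) = 30
  c_2 = 2·150 + 1·598 + (0)·(-93) + (1)·(-886) + (0)·(-105) + (0)·(-162) = 12
  c_3 = 0·150 + 1·598 + (3)·(-93) + (0)·(-886) + (3)·(-105) + (0)·(-162) = 4
  c_4 = 0·150 + 0·598 + (0)·(-93) + (0)·(-886) + (-2)·(-105) + (1)·(-162) = 48
  c_5 = (-5)·(150) + 0·598 + (-1)·(-93) + (-1)·(-886) + (2)·(-105) + (0)·(-162) = 19
  c_6 = (-2)·(150) + 0·598 + (-3)·(-93) + (0)·(-886) + (-2)·(-105) + (1)·(-162) = 27
Expand coordinatewise in base 7:
  c_1 = 30 = 2·7^0 + 4·7^1
  c_2 = 12 = 5·7^0 + 1·7^1
  c_3 = 4 = 4·7^0
  c_4 = 48 = 6·7^0 + 6·7^1
  c_5 = 19 = 5·7^0 + 2·7^1
  c_6 = 27 = 6·7^0 + 3·7^1
p-restricted factor λ_0 = (2, 5, 4, 6, 5, 6)
p-restricted factor λ_1 = (4, 1, 0, 6, 2, 3)

((2, 5, 4, 6, 5, 6), (4, 1, 0, 6, 2, 3))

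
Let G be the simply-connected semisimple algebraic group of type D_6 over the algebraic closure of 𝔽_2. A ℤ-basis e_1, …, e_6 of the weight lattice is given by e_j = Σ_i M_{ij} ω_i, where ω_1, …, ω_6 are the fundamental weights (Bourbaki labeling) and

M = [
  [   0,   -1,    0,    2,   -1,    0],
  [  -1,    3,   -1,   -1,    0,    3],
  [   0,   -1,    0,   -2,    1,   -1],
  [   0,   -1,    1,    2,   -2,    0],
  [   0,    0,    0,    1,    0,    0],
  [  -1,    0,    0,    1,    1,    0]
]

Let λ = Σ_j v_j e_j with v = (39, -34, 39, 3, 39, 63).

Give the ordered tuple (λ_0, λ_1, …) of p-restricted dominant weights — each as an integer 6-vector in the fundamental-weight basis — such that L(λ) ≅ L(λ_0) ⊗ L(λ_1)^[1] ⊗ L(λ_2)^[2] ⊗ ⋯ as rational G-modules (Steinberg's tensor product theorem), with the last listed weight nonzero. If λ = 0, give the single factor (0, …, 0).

In the fundamental-weight basis, λ has coordinates c = M·v (v = (39, -34, 39, 3, 39, 63)):
  c_1 = 0·39 + (-1)·(-34) + 0·39 + 2·3 + (-1)·(39) + 0·63 = 1
  c_2 = (-1)·(39) + (3)·(-34) + (-1)·(39) + (-1)·(3) + 0·39 + 3·63 = 6
  c_3 = 0·39 + (-1)·(-34) + 0·39 + (-2)·(3) + 1·39 + (-1)·(63) = 4
  c_4 = 0·39 + (-1)·(-34) + 1·39 + 2·3 + (-2)·(39) + 0·63 = 1
  c_5 = 0·39 + (0)·(-34) + 0·39 + 1·3 + 0·39 + 0·63 = 3
  c_6 = (-1)·(39) + (0)·(-34) + 0·39 + 1·3 + 1·39 + 0·63 = 3
Writing each c_i in base p = 2:
  c_1 = 1 = 1·2^0
  c_2 = 6 = 0·2^0 + 1·2^1 + 1·2^2
  c_3 = 4 = 0·2^0 + 0·2^1 + 1·2^2
  c_4 = 1 = 1·2^0
  c_5 = 3 = 1·2^0 + 1·2^1
  c_6 = 3 = 1·2^0 + 1·2^1
λ_0 = (1, 0, 0, 1, 1, 1)
λ_1 = (0, 1, 0, 0, 1, 1)
λ_2 = (0, 1, 1, 0, 0, 0)

((1, 0, 0, 1, 1, 1), (0, 1, 0, 0, 1, 1), (0, 1, 1, 0, 0, 0))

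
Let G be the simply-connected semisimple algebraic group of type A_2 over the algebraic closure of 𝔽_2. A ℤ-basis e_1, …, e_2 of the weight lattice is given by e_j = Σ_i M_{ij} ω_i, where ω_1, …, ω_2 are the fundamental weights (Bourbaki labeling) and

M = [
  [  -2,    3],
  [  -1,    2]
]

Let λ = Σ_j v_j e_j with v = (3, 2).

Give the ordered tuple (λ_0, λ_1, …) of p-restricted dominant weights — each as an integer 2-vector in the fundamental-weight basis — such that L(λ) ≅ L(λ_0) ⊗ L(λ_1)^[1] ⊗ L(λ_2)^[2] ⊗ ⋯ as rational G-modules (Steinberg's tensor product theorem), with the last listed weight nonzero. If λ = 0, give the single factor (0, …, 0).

Converting to the ω-basis (c_i = row i of M dotted with v = (3, 2)):
  c_1 = (-2)·(3) + 3·2 = 0
  c_2 = (-1)·(3) + 2·2 = 1
Base-2 expansion of each c_i:
  c_1 = 0
  c_2 = 1 = 1·2^0
λ_0 = (0, 1)

((0, 1),)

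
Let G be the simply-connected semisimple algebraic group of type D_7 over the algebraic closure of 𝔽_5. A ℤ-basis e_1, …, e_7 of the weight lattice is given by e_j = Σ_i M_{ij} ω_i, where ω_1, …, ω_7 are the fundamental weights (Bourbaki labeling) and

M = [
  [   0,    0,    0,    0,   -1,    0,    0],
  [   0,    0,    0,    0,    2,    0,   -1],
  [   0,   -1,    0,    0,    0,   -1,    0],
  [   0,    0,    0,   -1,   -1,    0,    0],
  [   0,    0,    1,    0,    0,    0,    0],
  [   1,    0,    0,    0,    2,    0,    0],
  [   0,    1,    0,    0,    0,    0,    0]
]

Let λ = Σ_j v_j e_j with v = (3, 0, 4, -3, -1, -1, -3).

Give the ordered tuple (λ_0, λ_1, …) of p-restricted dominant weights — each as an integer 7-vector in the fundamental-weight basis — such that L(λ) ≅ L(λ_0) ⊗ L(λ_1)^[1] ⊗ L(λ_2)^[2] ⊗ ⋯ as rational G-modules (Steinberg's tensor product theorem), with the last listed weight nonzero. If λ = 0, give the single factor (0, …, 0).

((1, 1, 1, 4, 4, 1, 0),)

Change of basis e → ω: c = M·v where v = (3, 0, 4, -3, -1, -1, -3):
  c_1 = (0)·(3) + (0)·(0) + (0)·(4) + (0)·(-3) + (-1)·(-1) + (0)·(-1) + (0)·(-3) = 1
  c_2 = (0)·(3) + (0)·(0) + (0)·(4) + (0)·(-3) + (2)·(-1) + (0)·(-1) + (-1)·(-3) = 1
  c_3 = (0)·(3) + (-1)·(0) + (0)·(4) + (0)·(-3) + (0)·(-1) + (-1)·(-1) + (0)·(-3) = 1
  c_4 = (0)·(3) + (0)·(0) + (0)·(4) + (-1)·(-3) + (-1)·(-1) + (0)·(-1) + (0)·(-3) = 4
  c_5 = (0)·(3) + (0)·(0) + (1)·(4) + (0)·(-3) + (0)·(-1) + (0)·(-1) + (0)·(-3) = 4
  c_6 = (1)·(3) + (0)·(0) + (0)·(4) + (0)·(-3) + (2)·(-1) + (0)·(-1) + (0)·(-3) = 1
  c_7 = (0)·(3) + (1)·(0) + (0)·(4) + (0)·(-3) + (0)·(-1) + (0)·(-1) + (0)·(-3) = 0
Expand coordinatewise in base 5:
  c_1 = 1 = 1·5^0
  c_2 = 1 = 1·5^0
  c_3 = 1 = 1·5^0
  c_4 = 4 = 4·5^0
  c_5 = 4 = 4·5^0
  c_6 = 1 = 1·5^0
  c_7 = 0
λ_0 = (1, 1, 1, 4, 4, 1, 0)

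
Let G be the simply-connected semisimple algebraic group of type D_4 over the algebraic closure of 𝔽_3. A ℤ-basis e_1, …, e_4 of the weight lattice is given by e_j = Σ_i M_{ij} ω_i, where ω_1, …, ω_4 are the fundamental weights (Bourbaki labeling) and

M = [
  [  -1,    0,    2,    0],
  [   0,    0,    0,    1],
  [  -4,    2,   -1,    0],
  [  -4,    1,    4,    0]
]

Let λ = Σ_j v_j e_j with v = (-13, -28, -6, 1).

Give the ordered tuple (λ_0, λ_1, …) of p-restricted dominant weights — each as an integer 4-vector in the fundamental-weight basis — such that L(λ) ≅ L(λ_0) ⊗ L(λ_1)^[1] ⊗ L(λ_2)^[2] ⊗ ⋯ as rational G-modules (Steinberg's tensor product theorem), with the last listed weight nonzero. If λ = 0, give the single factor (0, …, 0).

In the fundamental-weight basis, λ has coordinates c = M·v (v = (-13, -28, -6, 1)):
  c_1 = -1*-13 + 0*-28 + 2*-6 + 0*1 = 1
  c_2 = 0*-13 + 0*-28 + 0*-6 + 1*1 = 1
  c_3 = -4*-13 + 2*-28 + -1*-6 + 0*1 = 2
  c_4 = -4*-13 + 1*-28 + 4*-6 + 0*1 = 0
Expand coordinatewise in base 3:
  c_1 = 1 = 1·3^0
  c_2 = 1 = 1·3^0
  c_3 = 2 = 2·3^0
  c_4 = 0
Factor λ_0 = (1, 1, 2, 0)

((1, 1, 2, 0),)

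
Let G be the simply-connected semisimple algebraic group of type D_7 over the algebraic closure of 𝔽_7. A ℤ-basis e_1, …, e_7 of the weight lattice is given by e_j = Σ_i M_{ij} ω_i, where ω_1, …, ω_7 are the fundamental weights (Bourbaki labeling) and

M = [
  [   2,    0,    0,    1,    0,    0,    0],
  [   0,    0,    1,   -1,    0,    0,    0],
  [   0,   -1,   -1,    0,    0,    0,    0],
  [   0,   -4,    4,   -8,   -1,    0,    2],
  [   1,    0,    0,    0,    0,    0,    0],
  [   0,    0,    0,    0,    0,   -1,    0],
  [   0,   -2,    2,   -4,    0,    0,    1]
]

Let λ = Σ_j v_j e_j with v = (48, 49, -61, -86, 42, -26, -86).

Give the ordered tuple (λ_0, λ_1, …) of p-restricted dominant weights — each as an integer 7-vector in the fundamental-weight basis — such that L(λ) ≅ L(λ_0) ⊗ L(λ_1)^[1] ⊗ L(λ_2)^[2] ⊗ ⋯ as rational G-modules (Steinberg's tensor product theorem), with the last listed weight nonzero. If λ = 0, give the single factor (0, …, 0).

In the fundamental-weight basis, λ has coordinates c = M·v (v = (48, 49, -61, -86, 42, -26, -86)):
  c_1 = 2*48 + 0*49 + 0*-61 + 1*-86 + 0*42 + 0*-26 + 0*-86 = 10
  c_2 = 0*48 + 0*49 + 1*-61 + -1*-86 + 0*42 + 0*-26 + 0*-86 = 25
  c_3 = 0*48 + -1*49 + -1*-61 + 0*-86 + 0*42 + 0*-26 + 0*-86 = 12
  c_4 = 0*48 + -4*49 + 4*-61 + -8*-86 + -1*42 + 0*-26 + 2*-86 = 34
  c_5 = 1*48 + 0*49 + 0*-61 + 0*-86 + 0*42 + 0*-26 + 0*-86 = 48
  c_6 = 0*48 + 0*49 + 0*-61 + 0*-86 + 0*42 + -1*-26 + 0*-86 = 26
  c_7 = 0*48 + -2*49 + 2*-61 + -4*-86 + 0*42 + 0*-26 + 1*-86 = 38
p = 7; digits c_i = Σ_j d_{ij}·7^j, 0 ≤ d_{ij} < 7:
  c_1 = 10 = 3·7^0 + 1·7^1
  c_2 = 25 = 4·7^0 + 3·7^1
  c_3 = 12 = 5·7^0 + 1·7^1
  c_4 = 34 = 6·7^0 + 4·7^1
  c_5 = 48 = 6·7^0 + 6·7^1
  c_6 = 26 = 5·7^0 + 3·7^1
  c_7 = 38 = 3·7^0 + 5·7^1
p-restricted factor λ_0 = (3, 4, 5, 6, 6, 5, 3)
p-restricted factor λ_1 = (1, 3, 1, 4, 6, 3, 5)

((3, 4, 5, 6, 6, 5, 3), (1, 3, 1, 4, 6, 3, 5))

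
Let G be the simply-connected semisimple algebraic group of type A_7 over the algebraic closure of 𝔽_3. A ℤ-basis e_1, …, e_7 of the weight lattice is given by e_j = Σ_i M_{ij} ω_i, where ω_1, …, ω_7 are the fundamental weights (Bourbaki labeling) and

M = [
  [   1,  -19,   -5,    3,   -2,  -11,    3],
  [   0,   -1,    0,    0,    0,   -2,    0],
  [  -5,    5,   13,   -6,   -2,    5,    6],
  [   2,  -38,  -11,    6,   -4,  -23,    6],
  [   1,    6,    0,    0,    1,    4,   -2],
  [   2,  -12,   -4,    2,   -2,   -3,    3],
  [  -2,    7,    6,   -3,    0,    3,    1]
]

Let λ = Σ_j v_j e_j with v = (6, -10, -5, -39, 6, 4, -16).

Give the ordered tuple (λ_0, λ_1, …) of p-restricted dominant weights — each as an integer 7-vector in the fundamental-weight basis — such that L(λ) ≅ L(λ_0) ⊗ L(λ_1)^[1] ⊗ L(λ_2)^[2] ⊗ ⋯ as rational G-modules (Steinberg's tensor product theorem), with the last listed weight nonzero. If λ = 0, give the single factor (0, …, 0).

((0, 2, 1, 1, 0, 2, 1),)

ω-coordinates c = M·v, v = (6, -10, -5, -39, 6, 4, -16):
  c_1 = 1·6 + (-19)·(-10) + (-5)·(-5) + (3)·(-39) + (-2)·(6) + (-11)·(4) + (3)·(-16) = 0
  c_2 = 0·6 + (-1)·(-10) + (0)·(-5) + (0)·(-39) + 0·6 + (-2)·(4) + (0)·(-16) = 2
  c_3 = (-5)·(6) + (5)·(-10) + (13)·(-5) + (-6)·(-39) + (-2)·(6) + 5·4 + (6)·(-16) = 1
  c_4 = 2·6 + (-38)·(-10) + (-11)·(-5) + (6)·(-39) + (-4)·(6) + (-23)·(4) + (6)·(-16) = 1
  c_5 = 1·6 + (6)·(-10) + (0)·(-5) + (0)·(-39) + 1·6 + 4·4 + (-2)·(-16) = 0
  c_6 = 2·6 + (-12)·(-10) + (-4)·(-5) + (2)·(-39) + (-2)·(6) + (-3)·(4) + (3)·(-16) = 2
  c_7 = (-2)·(6) + (7)·(-10) + (6)·(-5) + (-3)·(-39) + 0·6 + 3·4 + (1)·(-16) = 1
Base-3 expansion of each c_i:
  c_1 = 0
  c_2 = 2 = 2·3^0
  c_3 = 1 = 1·3^0
  c_4 = 1 = 1·3^0
  c_5 = 0
  c_6 = 2 = 2·3^0
  c_7 = 1 = 1·3^0
p-restricted factor λ_0 = (0, 2, 1, 1, 0, 2, 1)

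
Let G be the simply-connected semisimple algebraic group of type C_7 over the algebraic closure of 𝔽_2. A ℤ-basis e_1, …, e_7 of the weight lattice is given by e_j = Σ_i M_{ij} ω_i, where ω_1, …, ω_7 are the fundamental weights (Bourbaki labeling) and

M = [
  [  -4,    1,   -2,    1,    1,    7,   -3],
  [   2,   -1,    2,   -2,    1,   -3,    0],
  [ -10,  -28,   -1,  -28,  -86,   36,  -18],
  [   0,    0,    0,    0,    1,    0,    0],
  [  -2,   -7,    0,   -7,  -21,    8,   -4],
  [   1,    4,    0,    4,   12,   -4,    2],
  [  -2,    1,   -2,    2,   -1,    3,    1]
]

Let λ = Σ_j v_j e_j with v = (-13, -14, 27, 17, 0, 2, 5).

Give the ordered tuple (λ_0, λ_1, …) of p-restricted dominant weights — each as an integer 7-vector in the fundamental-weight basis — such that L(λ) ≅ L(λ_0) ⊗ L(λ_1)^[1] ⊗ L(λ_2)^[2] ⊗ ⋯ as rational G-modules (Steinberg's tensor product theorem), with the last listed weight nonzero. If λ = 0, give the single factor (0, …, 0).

((0, 0, 1, 0, 1, 1, 1), (0, 1, 0, 0, 0, 0, 1))

ω-coordinates c = M·v, v = (-13, -14, 27, 17, 0, 2, 5):
  c_1 = -4*-13 + 1*-14 + -2*27 + 1*17 + 1*0 + 7*2 + -3*5 = 0
  c_2 = 2*-13 + -1*-14 + 2*27 + -2*17 + 1*0 + -3*2 + 0*5 = 2
  c_3 = -10*-13 + -28*-14 + -1*27 + -28*17 + -86*0 + 36*2 + -18*5 = 1
  c_4 = 0*-13 + 0*-14 + 0*27 + 0*17 + 1*0 + 0*2 + 0*5 = 0
  c_5 = -2*-13 + -7*-14 + 0*27 + -7*17 + -21*0 + 8*2 + -4*5 = 1
  c_6 = 1*-13 + 4*-14 + 0*27 + 4*17 + 12*0 + -4*2 + 2*5 = 1
  c_7 = -2*-13 + 1*-14 + -2*27 + 2*17 + -1*0 + 3*2 + 1*5 = 3
Writing each c_i in base p = 2:
  c_1 = 0
  c_2 = 2 = 0·2^0 + 1·2^1
  c_3 = 1 = 1·2^0
  c_4 = 0
  c_5 = 1 = 1·2^0
  c_6 = 1 = 1·2^0
  c_7 = 3 = 1·2^0 + 1·2^1
λ_0 = (0, 0, 1, 0, 1, 1, 1)
λ_1 = (0, 1, 0, 0, 0, 0, 1)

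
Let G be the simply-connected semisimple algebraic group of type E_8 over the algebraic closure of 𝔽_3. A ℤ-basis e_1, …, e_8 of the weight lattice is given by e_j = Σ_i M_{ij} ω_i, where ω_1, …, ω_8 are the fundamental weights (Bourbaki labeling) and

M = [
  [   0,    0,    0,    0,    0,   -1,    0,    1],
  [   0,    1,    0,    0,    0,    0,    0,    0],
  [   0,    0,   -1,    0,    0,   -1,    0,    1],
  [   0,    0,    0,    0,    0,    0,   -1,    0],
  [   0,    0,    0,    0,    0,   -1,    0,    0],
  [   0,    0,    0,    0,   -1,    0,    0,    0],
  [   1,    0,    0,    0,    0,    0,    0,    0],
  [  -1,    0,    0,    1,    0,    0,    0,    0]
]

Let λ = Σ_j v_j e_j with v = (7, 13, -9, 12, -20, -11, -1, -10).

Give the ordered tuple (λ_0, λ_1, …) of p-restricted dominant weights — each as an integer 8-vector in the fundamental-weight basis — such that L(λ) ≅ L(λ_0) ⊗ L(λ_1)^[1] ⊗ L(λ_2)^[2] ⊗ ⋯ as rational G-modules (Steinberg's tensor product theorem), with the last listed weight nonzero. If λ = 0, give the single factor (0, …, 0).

((1, 1, 1, 1, 2, 2, 1, 2), (0, 1, 0, 0, 0, 0, 2, 1), (0, 1, 1, 0, 1, 2, 0, 0))

Change of basis e → ω: c = M·v where v = (7, 13, -9, 12, -20, -11, -1, -10):
  c_1 = (0)·(7) + (0)·(13) + (0)·(-9) + (0)·(12) + (0)·(-20) + (-1)·(-11) + (0)·(-1) + (1)·(-10) = 1
  c_2 = (0)·(7) + (1)·(13) + (0)·(-9) + (0)·(12) + (0)·(-20) + (0)·(-11) + (0)·(-1) + (0)·(-10) = 13
  c_3 = (0)·(7) + (0)·(13) + (-1)·(-9) + (0)·(12) + (0)·(-20) + (-1)·(-11) + (0)·(-1) + (1)·(-10) = 10
  c_4 = (0)·(7) + (0)·(13) + (0)·(-9) + (0)·(12) + (0)·(-20) + (0)·(-11) + (-1)·(-1) + (0)·(-10) = 1
  c_5 = (0)·(7) + (0)·(13) + (0)·(-9) + (0)·(12) + (0)·(-20) + (-1)·(-11) + (0)·(-1) + (0)·(-10) = 11
  c_6 = (0)·(7) + (0)·(13) + (0)·(-9) + (0)·(12) + (-1)·(-20) + (0)·(-11) + (0)·(-1) + (0)·(-10) = 20
  c_7 = (1)·(7) + (0)·(13) + (0)·(-9) + (0)·(12) + (0)·(-20) + (0)·(-11) + (0)·(-1) + (0)·(-10) = 7
  c_8 = (-1)·(7) + (0)·(13) + (0)·(-9) + (1)·(12) + (0)·(-20) + (0)·(-11) + (0)·(-1) + (0)·(-10) = 5
Base-3 expansion of each c_i:
  c_1 = 1 = 1·3^0
  c_2 = 13 = 1·3^0 + 1·3^1 + 1·3^2
  c_3 = 10 = 1·3^0 + 0·3^1 + 1·3^2
  c_4 = 1 = 1·3^0
  c_5 = 11 = 2·3^0 + 0·3^1 + 1·3^2
  c_6 = 20 = 2·3^0 + 0·3^1 + 2·3^2
  c_7 = 7 = 1·3^0 + 2·3^1
  c_8 = 5 = 2·3^0 + 1·3^1
p-restricted factor λ_0 = (1, 1, 1, 1, 2, 2, 1, 2)
p-restricted factor λ_1 = (0, 1, 0, 0, 0, 0, 2, 1)
p-restricted factor λ_2 = (0, 1, 1, 0, 1, 2, 0, 0)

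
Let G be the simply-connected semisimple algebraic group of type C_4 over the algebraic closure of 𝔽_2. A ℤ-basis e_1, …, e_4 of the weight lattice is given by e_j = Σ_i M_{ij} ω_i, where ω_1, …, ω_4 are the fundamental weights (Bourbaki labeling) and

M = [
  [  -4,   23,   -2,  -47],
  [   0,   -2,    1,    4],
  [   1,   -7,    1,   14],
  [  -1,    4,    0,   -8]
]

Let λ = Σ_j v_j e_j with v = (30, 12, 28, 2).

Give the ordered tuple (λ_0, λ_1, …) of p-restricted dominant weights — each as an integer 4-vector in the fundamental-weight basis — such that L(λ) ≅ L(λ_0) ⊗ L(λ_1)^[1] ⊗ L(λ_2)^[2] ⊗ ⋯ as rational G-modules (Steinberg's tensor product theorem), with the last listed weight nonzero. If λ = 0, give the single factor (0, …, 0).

((0, 0, 0, 0), (1, 0, 1, 1), (1, 1, 0, 0), (0, 1, 0, 0))

Compute c_i = Σ_j M_{ij} v_j with v = (30, 12, 28, 2):
  c_1 = -4*30 + 23*12 + -2*28 + -47*2 = 6
  c_2 = 0*30 + -2*12 + 1*28 + 4*2 = 12
  c_3 = 1*30 + -7*12 + 1*28 + 14*2 = 2
  c_4 = -1*30 + 4*12 + 0*28 + -8*2 = 2
Base-2 expansion of each c_i:
  c_1 = 6 = 0·2^0 + 1·2^1 + 1·2^2
  c_2 = 12 = 0·2^0 + 0·2^1 + 1·2^2 + 1·2^3
  c_3 = 2 = 0·2^0 + 1·2^1
  c_4 = 2 = 0·2^0 + 1·2^1
p-restricted factor λ_0 = (0, 0, 0, 0)
p-restricted factor λ_1 = (1, 0, 1, 1)
p-restricted factor λ_2 = (1, 1, 0, 0)
p-restricted factor λ_3 = (0, 1, 0, 0)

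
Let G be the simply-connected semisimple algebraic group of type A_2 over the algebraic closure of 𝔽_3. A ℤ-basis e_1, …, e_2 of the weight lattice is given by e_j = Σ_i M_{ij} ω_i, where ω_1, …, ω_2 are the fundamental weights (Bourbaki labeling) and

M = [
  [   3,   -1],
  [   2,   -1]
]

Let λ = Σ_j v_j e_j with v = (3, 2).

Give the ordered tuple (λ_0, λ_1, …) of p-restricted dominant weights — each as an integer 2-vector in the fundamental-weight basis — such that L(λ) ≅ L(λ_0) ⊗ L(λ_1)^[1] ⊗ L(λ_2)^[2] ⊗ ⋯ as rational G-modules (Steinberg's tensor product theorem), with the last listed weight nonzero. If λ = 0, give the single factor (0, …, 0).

((1, 1), (2, 1))

Converting to the ω-basis (c_i = row i of M dotted with v = (3, 2)):
  c_1 = (3)·(3) + (-1)·(2) = 7
  c_2 = (2)·(3) + (-1)·(2) = 4
Expand coordinatewise in base 3:
  c_1 = 7 = 1·3^0 + 2·3^1
  c_2 = 4 = 1·3^0 + 1·3^1
Factor λ_0 = (1, 1)
Factor λ_1 = (2, 1)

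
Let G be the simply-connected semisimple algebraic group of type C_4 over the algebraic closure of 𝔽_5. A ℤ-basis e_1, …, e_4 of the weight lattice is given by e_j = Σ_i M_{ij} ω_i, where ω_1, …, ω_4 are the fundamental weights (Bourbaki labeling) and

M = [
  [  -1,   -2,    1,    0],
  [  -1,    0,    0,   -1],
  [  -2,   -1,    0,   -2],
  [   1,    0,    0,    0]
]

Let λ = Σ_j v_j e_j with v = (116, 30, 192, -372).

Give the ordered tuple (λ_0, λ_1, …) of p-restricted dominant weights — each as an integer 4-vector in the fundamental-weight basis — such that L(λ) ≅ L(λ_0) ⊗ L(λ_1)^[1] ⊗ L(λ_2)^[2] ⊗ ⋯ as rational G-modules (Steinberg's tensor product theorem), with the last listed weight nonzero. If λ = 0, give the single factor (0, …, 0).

In the fundamental-weight basis, λ has coordinates c = M·v (v = (116, 30, 192, -372)):
  c_1 = (-1)·(116) + (-2)·(30) + 1·192 + (0)·(-372) = 16
  c_2 = (-1)·(116) + 0·30 + 0·192 + (-1)·(-372) = 256
  c_3 = (-2)·(116) + (-1)·(30) + 0·192 + (-2)·(-372) = 482
  c_4 = 1·116 + 0·30 + 0·192 + (0)·(-372) = 116
Expand coordinatewise in base 5:
  c_1 = 16 = 1·5^0 + 3·5^1
  c_2 = 256 = 1·5^0 + 1·5^1 + 0·5^2 + 2·5^3
  c_3 = 482 = 2·5^0 + 1·5^1 + 4·5^2 + 3·5^3
  c_4 = 116 = 1·5^0 + 3·5^1 + 4·5^2
λ_0 = (1, 1, 2, 1)
λ_1 = (3, 1, 1, 3)
λ_2 = (0, 0, 4, 4)
λ_3 = (0, 2, 3, 0)

((1, 1, 2, 1), (3, 1, 1, 3), (0, 0, 4, 4), (0, 2, 3, 0))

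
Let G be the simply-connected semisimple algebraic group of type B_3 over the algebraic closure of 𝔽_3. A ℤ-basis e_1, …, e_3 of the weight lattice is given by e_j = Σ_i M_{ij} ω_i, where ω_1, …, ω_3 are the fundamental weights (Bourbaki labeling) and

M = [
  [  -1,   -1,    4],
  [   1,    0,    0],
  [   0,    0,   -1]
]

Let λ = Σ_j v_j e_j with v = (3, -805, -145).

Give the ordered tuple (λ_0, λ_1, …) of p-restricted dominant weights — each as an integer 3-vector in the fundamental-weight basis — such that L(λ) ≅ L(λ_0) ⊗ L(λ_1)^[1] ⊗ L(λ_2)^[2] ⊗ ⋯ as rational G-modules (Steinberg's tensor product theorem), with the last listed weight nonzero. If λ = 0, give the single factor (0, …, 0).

((0, 0, 1), (2, 1, 0), (0, 0, 1), (2, 0, 2), (2, 0, 1))

Change of basis e → ω: c = M·v where v = (3, -805, -145):
  c_1 = -1*3 + -1*-805 + 4*-145 = 222
  c_2 = 1*3 + 0*-805 + 0*-145 = 3
  c_3 = 0*3 + 0*-805 + -1*-145 = 145
p = 3; digits c_i = Σ_j d_{ij}·3^j, 0 ≤ d_{ij} < 3:
  c_1 = 222 = 0·3^0 + 2·3^1 + 0·3^2 + 2·3^3 + 2·3^4
  c_2 = 3 = 0·3^0 + 1·3^1
  c_3 = 145 = 1·3^0 + 0·3^1 + 1·3^2 + 2·3^3 + 1·3^4
λ_0 = (0, 0, 1)
λ_1 = (2, 1, 0)
λ_2 = (0, 0, 1)
λ_3 = (2, 0, 2)
λ_4 = (2, 0, 1)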